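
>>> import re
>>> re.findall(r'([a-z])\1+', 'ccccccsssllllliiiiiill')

['c', 's', 'l', 'i', 'l']

A backreference is literal: `\1` must see the identical characters the first group matched.
Scanning left to right: at [0:6] match 'cccccc', group 1 = 'c'; at [6:9] match 'sss', group 1 = 's'; at [9:14] match 'lllll', group 1 = 'l'; at [14:20] match 'iiiiii', group 1 = 'i'; at [20:22] match 'll', group 1 = 'l'.
With a single group, `findall` returns only what that group captured — 5 items.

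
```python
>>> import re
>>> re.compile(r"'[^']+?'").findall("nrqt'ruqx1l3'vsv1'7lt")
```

["'ruqx1l3'"]

With no groups in the pattern, `findall` gives back each whole match — 1 here.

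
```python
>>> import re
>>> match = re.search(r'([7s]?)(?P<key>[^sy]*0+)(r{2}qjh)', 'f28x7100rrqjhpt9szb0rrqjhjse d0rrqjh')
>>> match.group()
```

'f28x7100rrqjh'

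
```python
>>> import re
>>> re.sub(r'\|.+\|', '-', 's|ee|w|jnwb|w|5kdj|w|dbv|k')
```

's-k'

Each match is replaced by '-'.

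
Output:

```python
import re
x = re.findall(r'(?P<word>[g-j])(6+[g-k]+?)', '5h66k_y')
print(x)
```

[('h', '66k')]

This matches a character in [g-j] (captured as 'word'); then one or more of a literal '6', then one or more of a character in [g-k] (lazy) (captured).
Walking the string: at [1:5] match 'h66k', groups = ('h', '66k').
2 groups means the one result is a tuple of 2 captured strings — 1 here.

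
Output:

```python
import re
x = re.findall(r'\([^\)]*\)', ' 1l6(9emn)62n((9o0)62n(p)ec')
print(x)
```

['(9emn)', '((9o0)', '(p)']

No capturing groups, so `findall` returns the 3 full match strings.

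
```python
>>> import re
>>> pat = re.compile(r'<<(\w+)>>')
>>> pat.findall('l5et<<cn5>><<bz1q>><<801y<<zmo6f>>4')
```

['cn5', 'bz1q', 'zmo6f']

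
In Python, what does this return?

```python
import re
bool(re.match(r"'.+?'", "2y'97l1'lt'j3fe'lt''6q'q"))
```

False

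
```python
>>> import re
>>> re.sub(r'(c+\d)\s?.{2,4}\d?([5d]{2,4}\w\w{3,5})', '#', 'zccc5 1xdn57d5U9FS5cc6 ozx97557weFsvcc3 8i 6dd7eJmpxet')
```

'zccc5 1xdn57d5U9FS5##et'

Pattern: one or more of the literal 'c', then a digit (captured); then optionally whitespace, then 2 to 4 of any character, then optionally a digit; then 2 to 4 of one of [5d], then a word character, then 3 to 5 of a word character (captured).
Matches: at [19:36] → 'cc6 ozx97557weFsv'; at [36:52] → 'cc3 8i 6dd7eJmpx'.
`sub` substitutes '#' at each match site.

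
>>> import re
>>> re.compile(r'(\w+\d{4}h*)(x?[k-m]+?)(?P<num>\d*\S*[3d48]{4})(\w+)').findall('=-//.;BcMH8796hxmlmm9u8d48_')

This matches one or more of a word character, then exactly 4 of a digit, then zero or more of a literal 'h' (captured); then optionally the literal 'x', then one or more of a character in [k-m] (lazy) (captured); then zero or more of a digit, then zero or more of a non-whitespace character, then exactly 4 of one of [3d48] (captured as 'num'); then one or more of a word character (captured).
Walking the string: at [6:27] match 'BcMH8796hxmlmm9u8d48_', groups = ('BcMH8796h', 'xm', 'lmm9u8d48', '_').
`findall` packs the 4 group values into a tuple for every match.

[('BcMH8796h', 'xm', 'lmm9u8d48', '_')]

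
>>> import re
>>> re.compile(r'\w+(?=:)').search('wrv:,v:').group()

The lookaround is zero-width — it requires the adjacent text to match without consuming it, so the asserted text isn't part of the match.
The match spans [0:3] → 'wrv'.

'wrv'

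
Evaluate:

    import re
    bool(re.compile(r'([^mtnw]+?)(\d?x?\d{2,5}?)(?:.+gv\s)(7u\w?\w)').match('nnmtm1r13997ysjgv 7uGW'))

Pattern: one or more of any character except [mtnw] (lazy) (captured); then optionally a digit, then optionally a literal 'x', then 2 to 5 of a digit (lazy) (captured); then one or more of any character, then the literal 'gv', then whitespace (non-capturing group); then the literal '7u', then optionally a word character, then a word character (captured).
`re.match` only tries the pattern at the start of the string.
Here position 0 doesn't satisfy it, so the call returns None, and `bool(None)` is False.

False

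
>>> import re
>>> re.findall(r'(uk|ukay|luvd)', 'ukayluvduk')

Branches in `(...|...)` are attempted left-to-right; the first branch that allows the whole pattern to succeed is taken.
Matches: at [0:2] match 'uk', group 1 = 'uk'; at [4:8] match 'luvd', group 1 = 'luvd'; at [8:10] match 'uk', group 1 = 'uk'.
With a single group, `findall` returns only what that group captured — 3 items.

['uk', 'luvd', 'uk']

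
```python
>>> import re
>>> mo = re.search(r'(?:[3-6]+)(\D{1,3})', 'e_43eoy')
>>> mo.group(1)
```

The match spans [2:7] → '43eoy'.
Captured: group 1 = 'eoy'.

'eoy'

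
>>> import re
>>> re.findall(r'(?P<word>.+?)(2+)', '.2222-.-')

A `+?`/`*?`/`{m,n}?` starts at its minimum and grows only as far as needed for what follows to match.
With 2 capturing groups, `findall` returns a 2-tuple per match.

[('.', '2222')]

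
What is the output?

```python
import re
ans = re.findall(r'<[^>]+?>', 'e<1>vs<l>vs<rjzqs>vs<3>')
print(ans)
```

['<1>', '<l>', '<rjzqs>', '<3>']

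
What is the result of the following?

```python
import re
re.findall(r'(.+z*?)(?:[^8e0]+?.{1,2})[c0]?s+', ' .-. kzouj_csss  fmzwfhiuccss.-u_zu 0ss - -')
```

[' .-. kzouj_csss  fmzwfhiuccss.-u_zu']

Pattern: one or more of any character, then zero or more of a literal 'z' (lazy) (captured); then one or more of any character except [8e0] (lazy), then 1 to 2 of any character (non-capturing group); then optionally one of [c0], then one or more of the literal 's'.
Matches: at [0:39] match ' .-. kzouj_csss  fmzwfhiuccss.-u_zu 0ss', group 1 = ' .-. kzouj_csss  fmzwfhiuccss.-u_zu'.
With a single group, `findall` returns only what that group captured — 1 item.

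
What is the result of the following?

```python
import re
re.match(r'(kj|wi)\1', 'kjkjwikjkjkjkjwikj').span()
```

(0, 4)

With `match`, the pattern is implicitly anchored at the beginning.
The match spans [0:4] → 'kjkj'.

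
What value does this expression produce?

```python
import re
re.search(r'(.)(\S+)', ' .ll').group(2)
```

'.ll'

Pattern: any character (captured); then one or more of a non-whitespace character (captured).
`re.search` tries every starting position until one works.
The match spans [0:4] → ' .ll'.
Captured: group 1 = ' ', group 2 = '.ll'.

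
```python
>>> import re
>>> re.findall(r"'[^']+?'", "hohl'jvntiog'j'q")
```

["'jvntiog'"]

`findall` yields the raw match text (1 of them) because the pattern has no groups.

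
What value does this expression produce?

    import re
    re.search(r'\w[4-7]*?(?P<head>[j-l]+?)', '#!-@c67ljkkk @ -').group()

The pattern matches a word character, then zero or more of a character in [4-7] (lazy); then one or more of a character in [j-l] (lazy) (captured as 'head').
Because the quantifier is non-greedy, it stops expanding at the earliest point where the rest of the pattern can succeed.
Unlike `match`, `search` isn't anchored — it looks for the pattern anywhere in the string.
The match spans [4:8] → 'c67l'.
Captured: group 1 = 'l'.

'c67l'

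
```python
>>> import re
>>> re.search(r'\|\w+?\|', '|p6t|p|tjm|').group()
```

`search` walks the string left to right and returns the first match it finds.
The match spans [0:5] → '|p6t|'.

'|p6t|'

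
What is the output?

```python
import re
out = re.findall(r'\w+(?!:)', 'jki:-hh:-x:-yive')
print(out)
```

['jk', 'h', 'yive']

Because the assertion is negative and zero-width, positions next to the forbidden text are skipped.
Scanning left to right: at [0:2] → 'jk'; at [5:6] → 'h'; at [12:16] → 'yive'.
Since nothing is captured, `findall` lists the 3 matched substrings directly.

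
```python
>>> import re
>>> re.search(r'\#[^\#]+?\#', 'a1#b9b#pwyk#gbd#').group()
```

`search` walks the string left to right and returns the first match it finds.
The match spans [2:7] → '#b9b#'.

'#b9b#'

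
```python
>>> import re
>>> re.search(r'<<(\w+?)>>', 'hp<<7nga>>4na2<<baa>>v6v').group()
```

'<<7nga>>'

`re.search` tries every starting position until one works.
The match spans [2:10] → '<<7nga>>'.
Captured: group 1 = '7nga'.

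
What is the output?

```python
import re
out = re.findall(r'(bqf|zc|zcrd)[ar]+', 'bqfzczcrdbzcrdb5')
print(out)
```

['zc', 'zc']

Matches: at [5:8] match 'zcr', group 1 = 'zc'; at [10:13] match 'zcr', group 1 = 'zc'.
Because there's exactly one group, `findall` drops the full match and keeps group 1 from each hit.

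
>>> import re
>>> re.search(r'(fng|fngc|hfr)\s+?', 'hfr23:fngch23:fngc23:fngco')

Here the pattern never matches, so the call returns None.

None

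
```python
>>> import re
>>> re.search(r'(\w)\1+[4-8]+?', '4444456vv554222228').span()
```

(0, 6)

`\1` has to match the exact text group 1 already captured.
The match spans [0:6] → '444445'.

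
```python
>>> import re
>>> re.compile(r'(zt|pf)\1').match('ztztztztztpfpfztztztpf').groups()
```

('zt',)

After group 1 captures some text, `\1` only succeeds where that same text appears again.
`re.match` won't scan ahead — the pattern has to work from the very first character.
The match spans [0:4] → 'ztzt'.
Captured: group 1 = 'zt'.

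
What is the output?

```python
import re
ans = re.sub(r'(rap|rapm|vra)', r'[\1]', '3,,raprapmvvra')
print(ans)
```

Alternation isn't longest-match — the leftmost alternative that fits at this position is chosen.
Matches: at [3:6] → 'rap'; at [6:9] → 'rap'; at [11:14] → 'vra'.
The replacement refers to a captured group, so each match is rewritten using its own captured text.

3,,[rap][rap]mv[vra]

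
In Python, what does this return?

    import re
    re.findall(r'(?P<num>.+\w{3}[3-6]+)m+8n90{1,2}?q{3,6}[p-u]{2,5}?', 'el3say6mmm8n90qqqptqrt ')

The pattern matches one or more of any character, then exactly 3 of a word character, then one or more of a character in [3-6] (captured as 'num'); then one or more of the literal 'm', then the literal '8n9'; then 1 to 2 of a literal '0' (lazy), then 3 to 6 of a literal 'q', then 2 to 5 of a character in [p-u] (lazy).
One capturing group, so `findall` returns just the captured substring from the one match — 1 in all.

['el3say6']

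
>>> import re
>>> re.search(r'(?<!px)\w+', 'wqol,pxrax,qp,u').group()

`(?!…)`/`(?<!…)` only lets a position through if the neighbouring text does NOT match; no characters are consumed.
`re.search` tries every starting position until one works.
The match spans [0:4] → 'wqol'.

'wqol'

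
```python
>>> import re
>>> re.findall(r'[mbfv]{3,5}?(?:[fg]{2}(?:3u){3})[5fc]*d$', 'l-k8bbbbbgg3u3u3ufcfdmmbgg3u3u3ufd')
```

This matches 3 to 5 of one of [mbfv] (lazy); then exactly 2 of one of [fg], then the literal '3u' repeated 3 times (non-capturing group); then zero or more of one of [5fc], then the literal 'd'; then anchored at the end.
Scanning left to right: at [21:34] → 'mmbgg3u3u3ufd'.
`findall` yields the raw match text (1 of them) because the pattern has no groups.

['mmbgg3u3u3ufd']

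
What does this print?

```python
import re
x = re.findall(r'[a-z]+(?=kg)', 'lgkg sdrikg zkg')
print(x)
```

['lg', 'sdri', 'z']

The lookaround is zero-width — it requires the adjacent text to match without consuming it, so the asserted text isn't part of the match.
With no groups in the pattern, `findall` gives back each whole match — 3 here.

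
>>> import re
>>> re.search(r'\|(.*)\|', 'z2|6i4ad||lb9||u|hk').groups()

`search` walks the string left to right and returns the first match it finds.
The match spans [2:17] → '|6i4ad||lb9||u|'.
Captured: group 1 = '6i4ad||lb9||u'.

('6i4ad||lb9||u',)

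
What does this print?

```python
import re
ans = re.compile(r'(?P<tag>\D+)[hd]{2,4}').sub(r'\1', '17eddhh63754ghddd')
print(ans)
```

This matches one or more of a non-digit (captured as 'tag'); then 2 to 4 of one of [hd].
Matches: at [2:7] → 'eddhh'; at [12:17] → 'ghddd'.
`\1` in the replacement pulls in group 1's text for each match.

17edd63754ghd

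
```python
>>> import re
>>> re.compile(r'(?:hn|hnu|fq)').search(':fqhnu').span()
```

The match spans [1:3] → 'fq'.

(1, 3)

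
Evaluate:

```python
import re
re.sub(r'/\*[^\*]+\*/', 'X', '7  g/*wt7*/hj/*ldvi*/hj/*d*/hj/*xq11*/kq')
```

'7  gXhjXhjXhjXkq'

Matches: at [4:11] → '/*wt7*/'; at [13:21] → '/*ldvi*/'; at [23:28] → '/*d*/'; at [30:38] → '/*xq11*/'.
`sub` substitutes 'X' at each match site.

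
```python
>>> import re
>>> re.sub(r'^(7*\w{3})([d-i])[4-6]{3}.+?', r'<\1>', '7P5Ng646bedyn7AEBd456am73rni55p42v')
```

'<7P5N>edyn7AEBd456am73rni55p42v'

The pattern matches anchored at the start of the string; then zero or more of the literal '7', then exactly 3 of a word character (captured); then a character in [d-i] (captured); then exactly 3 of a character in [4-6], then one or more of any character (lazy).
A `+?`/`*?`/`{m,n}?` starts at its minimum and grows only as far as needed for what follows to match.
Matches: at [0:9] → '7P5Ng646b'.
`\1` in the replacement pulls in group 1's text for each match.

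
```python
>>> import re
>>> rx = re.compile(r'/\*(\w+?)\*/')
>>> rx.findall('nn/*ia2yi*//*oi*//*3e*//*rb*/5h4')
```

One capturing group, so `findall` returns just the captured substring from each match — 4 in all.

['ia2yi', 'oi', '3e', 'rb']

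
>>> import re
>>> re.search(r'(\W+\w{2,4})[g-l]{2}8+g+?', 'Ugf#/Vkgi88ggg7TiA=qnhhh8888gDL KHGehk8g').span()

Because the quantifier is non-greedy, it stops expanding at the earliest point where the rest of the pattern can succeed.
The match spans [3:12] → '#/Vkgi88g'.

(3, 12)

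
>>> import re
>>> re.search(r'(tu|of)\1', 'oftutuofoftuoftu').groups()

The backreference `\1` re-matches whatever the first group consumed, character for character.
`re.search` scans for the first position where the pattern succeeds.
The match spans [2:6] → 'tutu'.
Captured: group 1 = 'tu'.

('tu',)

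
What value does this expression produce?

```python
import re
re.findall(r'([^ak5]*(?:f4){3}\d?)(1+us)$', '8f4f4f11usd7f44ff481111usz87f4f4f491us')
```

The pattern matches zero or more of any character except [ak5], then the literal 'f4' repeated 3 times, then optionally a digit (captured); then one or more of a literal '1', then the literal 'us' (captured); then anchored at the end.
Matches: at [0:38] match '8f4f4f11usd7f44ff481111usz87f4f4f491us', groups = ('8f4f4f11usd7f44ff481111usz87f4f4f49', '1us').
2 groups means the one result is a tuple of 2 captured strings — 1 here.

[('8f4f4f11usd7f44ff481111usz87f4f4f49', '1us')]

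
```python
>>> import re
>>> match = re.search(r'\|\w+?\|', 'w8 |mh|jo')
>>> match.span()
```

(3, 7)

Unlike `match`, `search` isn't anchored — it looks for the pattern anywhere in the string.
The match spans [3:7] → '|mh|'.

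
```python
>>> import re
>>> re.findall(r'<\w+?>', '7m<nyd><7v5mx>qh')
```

['<nyd>', '<7v5mx>']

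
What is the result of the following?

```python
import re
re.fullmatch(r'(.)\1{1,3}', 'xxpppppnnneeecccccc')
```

None

After group 1 captures some text, `\1` only succeeds where that same text appears again.
`re.fullmatch` is like wrapping the pattern in `^…$` (in single-line mode).
Here the pattern can't cover the whole string, so the call returns None.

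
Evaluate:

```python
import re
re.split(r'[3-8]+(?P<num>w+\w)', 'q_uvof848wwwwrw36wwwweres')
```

Pattern: one or more of a character in [3-8]; then one or more of the literal 'w', then a word character (captured as 'num').
Matches to split on: at [6:14] → '848wwwwr'; at [15:22] → '36wwwwe'.
The group in the pattern means `split` returns the separators' captures alongside the pieces.

['q_uvof', 'wwwwr', 'w', 'wwwwe', 'res']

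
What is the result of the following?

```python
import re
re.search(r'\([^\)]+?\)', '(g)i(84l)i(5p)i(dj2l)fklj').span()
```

`re.search` tries every starting position until one works.
The match spans [0:3] → '(g)'.

(0, 3)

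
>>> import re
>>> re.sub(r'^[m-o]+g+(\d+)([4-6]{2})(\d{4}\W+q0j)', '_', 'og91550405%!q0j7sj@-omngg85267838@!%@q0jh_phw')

'_7sj@-omngg85267838@!%@q0jh_phw'

This matches anchored at the start of the string; then one or more of a character in [m-o], then one or more of a literal 'g'; then one or more of a digit (captured); then exactly 2 of a character in [4-6] (captured); then exactly 4 of a digit, then one or more of a non-word character, then the literal 'q0j' (captured).
Matches: at [0:15] → 'og91550405%!q0j'.
Every occurrence is swapped for '_'.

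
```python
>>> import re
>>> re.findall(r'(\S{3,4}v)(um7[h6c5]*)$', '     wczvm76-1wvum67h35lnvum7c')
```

[('35lnv', 'um7c')]

The pattern matches 3 to 4 of a non-whitespace character, then a literal 'v' (captured); then the literal 'um7', then zero or more of one of [h6c5] (captured); then anchored at the end.
Walking the string: at [21:30] match '35lnvum7c', groups = ('35lnv', 'um7c').
With 2 capturing groups, `findall` returns a 2-tuple per match.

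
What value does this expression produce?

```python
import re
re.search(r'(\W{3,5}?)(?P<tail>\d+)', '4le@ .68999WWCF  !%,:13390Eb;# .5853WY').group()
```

'@ .68999'

The match spans [3:11] → '@ .68999'.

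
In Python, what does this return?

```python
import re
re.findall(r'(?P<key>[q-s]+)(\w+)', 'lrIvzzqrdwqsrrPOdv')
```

[('r', 'IvzzqrdwqsrrPOdv')]

`findall` packs the 2 group values into a tuple for every match.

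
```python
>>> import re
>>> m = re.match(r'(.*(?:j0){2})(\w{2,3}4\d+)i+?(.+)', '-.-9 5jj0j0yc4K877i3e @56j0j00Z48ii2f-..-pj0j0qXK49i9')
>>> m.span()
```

(0, 53)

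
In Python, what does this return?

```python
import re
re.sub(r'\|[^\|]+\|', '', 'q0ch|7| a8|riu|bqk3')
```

'q0ch a8bqk3'

`sub` substitutes '' at each match site.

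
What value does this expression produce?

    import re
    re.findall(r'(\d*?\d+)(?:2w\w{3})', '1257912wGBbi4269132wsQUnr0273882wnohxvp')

Pattern: zero or more of a digit (lazy), then one or more of a digit (captured); then the literal '2w', then exactly 3 of a word character (non-capturing group).
Matches: at [0:11] match '1257912wGBb', group 1 = '125791'; at [12:23] match '4269132wsQU', group 1 = '426913'; at [25:36] match '0273882wnoh', group 1 = '027388'.
`findall` collects group 1 from each match (3 total).

['125791', '426913', '027388']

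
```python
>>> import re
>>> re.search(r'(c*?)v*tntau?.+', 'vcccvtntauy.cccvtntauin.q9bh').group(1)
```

'ccc'

The match spans [1:28] → 'cccvtntauy.cccvtntauin.q9bh'.
Captured: group 1 = 'ccc'.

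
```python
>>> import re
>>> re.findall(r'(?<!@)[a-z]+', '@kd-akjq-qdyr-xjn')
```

['d', 'akjq', 'qdyr', 'xjn']

The negative lookahead/lookbehind blocks any match where the forbidden context is present.
Since nothing is captured, `findall` lists the 4 matched substrings directly.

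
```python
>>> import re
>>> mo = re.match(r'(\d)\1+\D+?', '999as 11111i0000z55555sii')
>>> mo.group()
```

'999a'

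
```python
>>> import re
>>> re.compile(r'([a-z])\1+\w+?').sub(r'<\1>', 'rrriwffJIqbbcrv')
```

After group 1 captures some text, `\1` only succeeds where that same text appears again.
Matches: at [0:4] → 'rrri'; at [5:8] → 'ffJ'; at [10:13] → 'bbc'.
Each match is replaced using the text its own group 1 captured.

'<r>w<f>Iq<b>rv'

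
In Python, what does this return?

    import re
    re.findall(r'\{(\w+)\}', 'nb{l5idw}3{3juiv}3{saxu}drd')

['l5idw', '3juiv', 'saxu']

Scanning left to right: at [2:9] match '{l5idw}', group 1 = 'l5idw'; at [10:17] match '{3juiv}', group 1 = '3juiv'; at [18:24] match '{saxu}', group 1 = 'saxu'.
With a single group, `findall` returns only what that group captured — 3 items.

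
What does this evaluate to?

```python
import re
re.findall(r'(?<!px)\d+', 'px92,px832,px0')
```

The negative lookaround is zero-width — it rules out positions where the adjacent text would match, without consuming anything.
With no groups in the pattern, `findall` gives back each whole match — 2 here.

['2', '32']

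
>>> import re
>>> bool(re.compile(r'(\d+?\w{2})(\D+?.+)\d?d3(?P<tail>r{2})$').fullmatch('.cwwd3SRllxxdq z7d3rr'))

Pattern: one or more of a digit (lazy), then exactly 2 of a word character (captured); then one or more of a non-digit (lazy), then one or more of any character (captured); then optionally a digit, then the literal 'd3'; then exactly 2 of a literal 'r' (captured as 'tail'); then anchored at the end.
`fullmatch` succeeds only if the pattern covers the string from start to end.
Here there's no way to consume every character, so the call returns None, and `bool(None)` is False.

False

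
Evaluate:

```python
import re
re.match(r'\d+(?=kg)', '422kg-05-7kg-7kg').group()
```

'422'

Because the assertion is zero-width, the text it checks is not consumed and won't appear in the result.
`match` is anchored at position 0; if the pattern doesn't fit there, it returns None.
The match spans [0:3] → '422'.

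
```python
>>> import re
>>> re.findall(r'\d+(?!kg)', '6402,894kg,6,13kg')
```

['6402', '89', '6', '1']

A negative assertion filters positions out without eating any characters.
Walking the string: at [0:4] → '6402'; at [5:7] → '89'; at [11:12] → '6'; at [13:14] → '1'.
With no groups in the pattern, `findall` gives back each whole match — 4 here.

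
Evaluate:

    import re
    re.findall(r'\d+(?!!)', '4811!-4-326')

The negative lookaround is zero-width — it rules out positions where the adjacent text would match, without consuming anything.
Matches: at [0:3] → '481'; at [6:7] → '4'; at [8:11] → '326'.
`findall` yields the raw match text (3 of them) because the pattern has no groups.

['481', '4', '326']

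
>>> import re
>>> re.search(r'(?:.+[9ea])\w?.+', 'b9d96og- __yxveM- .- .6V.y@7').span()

The match spans [0:28] → 'b9d96og- __yxveM- .- .6V.y@7'.

(0, 28)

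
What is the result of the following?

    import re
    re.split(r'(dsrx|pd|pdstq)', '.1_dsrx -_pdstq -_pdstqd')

['.1_', 'dsrx', ' -_', 'pd', 'stq -_', 'pd', 'stqd']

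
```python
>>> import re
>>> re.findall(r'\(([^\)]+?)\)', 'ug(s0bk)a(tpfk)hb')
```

Walking the string: at [2:8] match '(s0bk)', group 1 = 's0bk'; at [9:15] match '(tpfk)', group 1 = 'tpfk'.
One capturing group, so `findall` returns just the captured substring from each match — 2 in all.

['s0bk', 'tpfk']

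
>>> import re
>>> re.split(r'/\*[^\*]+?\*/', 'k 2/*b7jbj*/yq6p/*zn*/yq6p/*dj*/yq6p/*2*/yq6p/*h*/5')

['k 2', 'yq6p', 'yq6p', 'yq6p', 'yq6p', '5']

Matches to split on: at [3:12] → '/*b7jbj*/'; at [16:22] → '/*zn*/'; at [26:32] → '/*dj*/'; at [36:41] → '/*2*/'; at [45:50] → '/*h*/'.
Each match becomes a cut point; 6 segments remain.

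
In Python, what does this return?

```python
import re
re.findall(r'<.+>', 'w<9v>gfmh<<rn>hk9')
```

['<9v>gfmh<<rn>']

No capturing groups, so `findall` returns the 1 full match string.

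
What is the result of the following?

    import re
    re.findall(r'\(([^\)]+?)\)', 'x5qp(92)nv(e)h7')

['92', 'e']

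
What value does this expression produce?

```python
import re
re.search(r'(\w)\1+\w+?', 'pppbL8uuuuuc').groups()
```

('p',)

`\1` is not a pattern — it's the concrete string captured by group 1, re-applied verbatim.
Unlike `match`, `search` isn't anchored — it looks for the pattern anywhere in the string.
The match spans [0:4] → 'pppb'.
Captured: group 1 = 'p'.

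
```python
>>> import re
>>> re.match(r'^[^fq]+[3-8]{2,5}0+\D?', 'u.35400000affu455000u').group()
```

Pattern: anchored at the start of the string; then one or more of any character except [fq]; then 2 to 5 of a character in [3-8], then one or more of a literal '0', then optionally a non-digit.
With `match`, the pattern is implicitly anchored at the beginning.
The match spans [0:11] → 'u.35400000a'.

'u.35400000a'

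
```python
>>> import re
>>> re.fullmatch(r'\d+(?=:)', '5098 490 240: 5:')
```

None

The lookaround is zero-width — it requires the adjacent text to match without consuming it, so the asserted text isn't part of the match.
`fullmatch` succeeds only if the pattern covers the string from start to end.
Here the pattern can't cover the whole string, so the call returns None.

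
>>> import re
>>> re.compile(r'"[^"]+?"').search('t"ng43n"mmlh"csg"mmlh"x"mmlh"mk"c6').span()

(1, 8)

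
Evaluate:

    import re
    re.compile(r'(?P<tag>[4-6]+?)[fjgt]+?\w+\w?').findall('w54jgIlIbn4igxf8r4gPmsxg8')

['54']

Pattern: one or more of a character in [4-6] (lazy) (captured as 'tag'); then one or more of one of [fjgt] (lazy); then one or more of a word character, then optionally a word character.
One capturing group, so `findall` returns just the captured substring from the one match — 1 in all.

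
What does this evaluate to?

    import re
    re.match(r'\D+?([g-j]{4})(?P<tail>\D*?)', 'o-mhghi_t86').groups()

The match spans [0:7] → 'o-mhghi'.
Captured: group 1 = 'hghi', group 2 = ''.

('hghi', '')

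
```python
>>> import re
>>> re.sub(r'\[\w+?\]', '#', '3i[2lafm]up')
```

Matches: at [2:9] → '[2lafm]'.
Every occurrence is swapped for '#'.

'3i#up'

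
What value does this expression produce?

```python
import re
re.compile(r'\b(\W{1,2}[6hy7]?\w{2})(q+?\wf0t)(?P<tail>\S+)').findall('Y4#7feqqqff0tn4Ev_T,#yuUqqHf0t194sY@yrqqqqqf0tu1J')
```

[('#7fe', 'qqqff0t', 'n4Ev_T,#yuUqqHf0t194sY@yrqqqqqf0tu1J')]

Pattern: a word boundary (`\b`, zero-width); then 1 to 2 of a non-word character, then optionally one of [6hy7], then exactly 2 of a word character (captured); then one or more of the literal 'q' (lazy), then a word character, then the literal 'f0t' (captured); then one or more of a non-whitespace character (captured as 'tail').
Matches: at [2:49] match '#7feqqqff0tn4Ev_T,#yuUqqHf0t194sY@yrqqqqqf0tu1J', groups = ('#7fe', 'qqqff0t', 'n4Ev_T,#yuUqqHf0t194sY@yrqqqqqf0tu1J').
3 groups means the one result is a tuple of 3 captured strings — 1 here.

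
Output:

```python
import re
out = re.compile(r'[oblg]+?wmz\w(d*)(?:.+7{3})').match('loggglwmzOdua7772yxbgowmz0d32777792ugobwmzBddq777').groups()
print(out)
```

('d',)

The pattern matches one or more of one of [oblg] (lazy), then the literal 'wmz', then a word character; then zero or more of a literal 'd' (captured); then one or more of any character, then exactly 3 of a literal '7' (non-capturing group).
With `match`, the pattern is implicitly anchored at the beginning.
The match spans [0:49] → 'loggglwmzOdua7772yxbgowmz0d32777792ugobwmzBddq777'.
Captured: group 1 = 'd'.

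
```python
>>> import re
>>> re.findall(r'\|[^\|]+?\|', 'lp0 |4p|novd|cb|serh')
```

Walking the string: at [4:8] → '|4p|'; at [12:16] → '|cb|'.
Since nothing is captured, `findall` lists the 2 matched substrings directly.

['|4p|', '|cb|']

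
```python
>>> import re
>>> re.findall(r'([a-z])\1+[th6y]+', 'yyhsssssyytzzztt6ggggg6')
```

['y', 's', 'z', 'g']

`\1` is not a pattern — it's the concrete string captured by group 1, re-applied verbatim.
Matches: at [0:3] match 'yyh', group 1 = 'y'; at [3:11] match 'sssssyyt', group 1 = 's'; at [11:17] match 'zzztt6', group 1 = 'z'; at [17:23] match 'ggggg6', group 1 = 'g'.
`findall` collects group 1 from each match (4 total).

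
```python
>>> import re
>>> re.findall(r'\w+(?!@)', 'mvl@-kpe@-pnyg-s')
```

['mv', 'kp', 'pnyg', 's']

A negative assertion filters positions out without eating any characters.
Walking the string: at [0:2] → 'mv'; at [5:7] → 'kp'; at [10:14] → 'pnyg'; at [15:16] → 's'.
With no groups in the pattern, `findall` gives back each whole match — 4 here.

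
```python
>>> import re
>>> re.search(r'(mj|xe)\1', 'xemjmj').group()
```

The backreference `\1` re-matches whatever the first group consumed, character for character.
`re.search` scans for the first position where the pattern succeeds.
The match spans [2:6] → 'mjmj'.
Captured: group 1 = 'mj'.

'mjmj'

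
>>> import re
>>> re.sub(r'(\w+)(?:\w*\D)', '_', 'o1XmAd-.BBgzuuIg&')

The pattern matches one or more of a word character (captured); then zero or more of a word character, then a non-digit (non-capturing group).
Matches: at [0:7] → 'o1XmAd-'; at [8:17] → 'BBgzuuIg&'.
Each match is replaced by '_'.

'_._'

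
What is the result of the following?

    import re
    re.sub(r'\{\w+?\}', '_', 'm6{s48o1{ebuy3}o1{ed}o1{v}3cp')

Matches: at [8:15] → '{ebuy3}'; at [17:21] → '{ed}'; at [23:26] → '{v}'.
`sub` substitutes '_' at each match site.

'm6{s48o1_o1_o1_3cp'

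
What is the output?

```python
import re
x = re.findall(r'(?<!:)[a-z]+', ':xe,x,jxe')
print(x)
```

The negative lookaround is zero-width — it rules out positions where the adjacent text would match, without consuming anything.
No capturing groups, so `findall` returns the 3 full match strings.

['e', 'x', 'jxe']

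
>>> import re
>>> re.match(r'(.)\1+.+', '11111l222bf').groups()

('1',)

The match spans [0:11] → '11111l222bf'.
Captured: group 1 = '1'.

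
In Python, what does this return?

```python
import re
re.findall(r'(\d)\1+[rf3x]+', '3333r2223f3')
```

['3', '2']

`\1` is not a pattern — it's the concrete string captured by group 1, re-applied verbatim.
Walking the string: at [0:5] match '3333r', group 1 = '3'; at [5:11] match '2223f3', group 1 = '2'.
`findall` collects group 1 from each match (2 total).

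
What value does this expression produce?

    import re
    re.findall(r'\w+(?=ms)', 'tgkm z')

Since nothing is captured, `findall` lists the 0 matched substrings directly.
Nothing in the string satisfies the pattern, so the list is empty.

[]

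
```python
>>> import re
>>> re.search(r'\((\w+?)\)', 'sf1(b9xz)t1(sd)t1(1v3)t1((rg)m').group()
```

'(b9xz)'

`search` walks the string left to right and returns the first match it finds.
The match spans [3:9] → '(b9xz)'.
Captured: group 1 = 'b9xz'.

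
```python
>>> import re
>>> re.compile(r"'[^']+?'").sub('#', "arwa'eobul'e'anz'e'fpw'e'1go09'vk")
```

Every occurrence is swapped for '#'.

'arwa#e#e#e#vk'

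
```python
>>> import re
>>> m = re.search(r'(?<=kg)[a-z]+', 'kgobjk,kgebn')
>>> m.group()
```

'objk'

The lookaround is zero-width — it requires the adjacent text to match without consuming it, so the asserted text isn't part of the match.
`re.search` scans for the first position where the pattern succeeds.
The match spans [2:6] → 'objk'.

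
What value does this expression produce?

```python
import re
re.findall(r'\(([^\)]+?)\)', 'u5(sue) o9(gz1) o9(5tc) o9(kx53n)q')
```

Matches: at [2:7] match '(sue)', group 1 = 'sue'; at [10:15] match '(gz1)', group 1 = 'gz1'; at [18:23] match '(5tc)', group 1 = '5tc'; at [26:33] match '(kx53n)', group 1 = 'kx53n'.
`findall` collects group 1 from each match (4 total).

['sue', 'gz1', '5tc', 'kx53n']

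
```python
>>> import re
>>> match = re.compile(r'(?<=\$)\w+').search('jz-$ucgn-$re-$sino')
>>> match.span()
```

The `(?=…)`/`(?<=…)` assertion just peeks at neighbouring text; it doesn't advance the match position.
`re.search` tries every starting position until one works.
The match spans [4:8] → 'ucgn'.

(4, 8)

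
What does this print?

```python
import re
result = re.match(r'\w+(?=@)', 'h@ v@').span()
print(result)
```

(0, 1)

The lookaround is zero-width — it requires the adjacent text to match without consuming it, so the asserted text isn't part of the match.
`re.match` won't scan ahead — the pattern has to work from the very first character.
The match spans [0:1] → 'h'.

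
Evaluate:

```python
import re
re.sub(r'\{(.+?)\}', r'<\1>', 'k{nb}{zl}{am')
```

Lazy quantifiers expand one character at a time until the remainder of the pattern can match.
Matches: at [1:5] → '{nb}'; at [5:9] → '{zl}'.
Each match is replaced using the text its own group 1 captured.

'k<nb><zl>{am'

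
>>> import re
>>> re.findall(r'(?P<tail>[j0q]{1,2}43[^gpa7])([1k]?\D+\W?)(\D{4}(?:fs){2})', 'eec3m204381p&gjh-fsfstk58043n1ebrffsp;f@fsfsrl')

[('0438', '1p&', 'gjh-fsfs'), ('043n', '1ebrffs', 'p;f@fsfs')]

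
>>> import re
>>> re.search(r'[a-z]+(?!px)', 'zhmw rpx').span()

`(?!…)`/`(?<!…)` only lets a position through if the neighbouring text does NOT match; no characters are consumed.
The match spans [0:4] → 'zhmw'.

(0, 4)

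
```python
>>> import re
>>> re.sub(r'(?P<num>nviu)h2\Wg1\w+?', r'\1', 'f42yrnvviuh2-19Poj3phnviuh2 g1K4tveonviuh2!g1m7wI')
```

`\1` in the replacement pulls in group 1's text for each match.

'f42yrnvviuh2-19Poj3phnviu4tveonviu7wI'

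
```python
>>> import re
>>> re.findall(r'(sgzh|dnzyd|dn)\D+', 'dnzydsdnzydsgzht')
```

Branches in `(...|...)` are attempted left-to-right; the first branch that allows the whole pattern to succeed is taken.
Matches: at [0:16] match 'dnzydsdnzydsgzht', group 1 = 'dnzyd'.
With a single group, `findall` returns only what that group captured — 1 item.

['dnzyd']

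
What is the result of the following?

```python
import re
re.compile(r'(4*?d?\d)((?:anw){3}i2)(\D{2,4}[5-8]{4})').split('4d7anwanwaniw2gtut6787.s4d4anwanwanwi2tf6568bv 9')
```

['4d7anwanwaniw2gtut6787.s', '4d4', 'anwanwanwi2', 'tf6568', 'bv 9']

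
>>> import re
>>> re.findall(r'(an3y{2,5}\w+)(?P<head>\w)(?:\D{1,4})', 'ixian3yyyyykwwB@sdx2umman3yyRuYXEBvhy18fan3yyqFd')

[('an3yyyyykww', 'B'), ('an3yyRuYXEBvhy18fan3yyq', 'F')]

The pattern matches the literal 'an3', then 2 to 5 of the literal 'y', then one or more of a word character (captured); then a word character (captured as 'head'); then 1 to 4 of a non-digit (non-capturing group).
Matches: at [3:19] match 'an3yyyyykwwB@sdx', groups = ('an3yyyyykww', 'B'); at [23:48] match 'an3yyRuYXEBvhy18fan3yyqFd', groups = ('an3yyRuYXEBvhy18fan3yyq', 'F').
`findall` packs the 2 group values into a tuple for every match.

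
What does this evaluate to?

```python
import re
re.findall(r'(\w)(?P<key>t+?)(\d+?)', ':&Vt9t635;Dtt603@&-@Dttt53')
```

[('V', 't', '9'), ('D', 'tt', '6'), ('D', 'ttt', '5')]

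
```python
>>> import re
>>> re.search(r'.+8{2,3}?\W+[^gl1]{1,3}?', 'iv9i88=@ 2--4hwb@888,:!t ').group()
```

'iv9i88=@ 2--4hwb@888,:!t'

A `+?`/`*?`/`{m,n}?` starts at its minimum and grows only as far as needed for what follows to match.
The match spans [0:24] → 'iv9i88=@ 2--4hwb@888,:!t'.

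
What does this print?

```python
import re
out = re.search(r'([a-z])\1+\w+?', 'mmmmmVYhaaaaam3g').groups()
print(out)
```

A backreference is literal: `\1` must see the identical characters the first group matched.
Unlike `match`, `search` isn't anchored — it looks for the pattern anywhere in the string.
The match spans [0:6] → 'mmmmmV'.
Captured: group 1 = 'm'.

('m',)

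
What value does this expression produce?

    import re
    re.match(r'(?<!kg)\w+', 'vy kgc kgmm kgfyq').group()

`re.match` won't scan ahead — the pattern has to work from the very first character.
The match spans [0:2] → 'vy'.

'vy'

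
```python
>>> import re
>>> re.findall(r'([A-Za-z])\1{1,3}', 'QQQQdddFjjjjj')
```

['Q', 'd', 'j']

`\1` is not a pattern — it's the concrete string captured by group 1, re-applied verbatim.
One capturing group, so `findall` returns just the captured substring from each match — 3 in all.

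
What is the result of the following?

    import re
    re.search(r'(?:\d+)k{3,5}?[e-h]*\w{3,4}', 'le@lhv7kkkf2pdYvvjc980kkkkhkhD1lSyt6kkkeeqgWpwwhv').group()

'7kkkf2pdY'

This matches one or more of a digit (non-capturing group); then 3 to 5 of a literal 'k' (lazy), then zero or more of a character in [e-h], then 3 to 4 of a word character.
Unlike `match`, `search` isn't anchored — it looks for the pattern anywhere in the string.
The match spans [6:15] → '7kkkf2pdY'.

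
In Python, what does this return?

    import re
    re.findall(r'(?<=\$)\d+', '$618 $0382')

The `(?=…)`/`(?<=…)` assertion just peeks at neighbouring text; it doesn't advance the match position.
Walking the string: at [1:4] → '618'; at [6:10] → '0382'.
`findall` yields the raw match text (2 of them) because the pattern has no groups.

['618', '0382']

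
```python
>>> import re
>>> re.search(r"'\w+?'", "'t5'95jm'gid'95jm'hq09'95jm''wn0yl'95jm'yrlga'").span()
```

Unlike `match`, `search` isn't anchored — it looks for the pattern anywhere in the string.
The match spans [0:4] → "'t5'".

(0, 4)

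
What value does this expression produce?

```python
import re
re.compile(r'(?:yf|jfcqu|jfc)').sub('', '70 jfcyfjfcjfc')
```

'70 '

Matches: at [3:6] → 'jfc'; at [6:8] → 'yf'; at [8:11] → 'jfc'; at [11:14] → 'jfc'.
`sub` substitutes '' at each match site.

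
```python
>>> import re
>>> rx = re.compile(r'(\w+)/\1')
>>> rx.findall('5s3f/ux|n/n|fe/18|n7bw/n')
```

['n']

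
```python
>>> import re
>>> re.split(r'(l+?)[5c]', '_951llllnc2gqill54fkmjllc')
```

['_951llllnc2gqi', 'll', '4fkmj', 'll', '']

The pattern matches one or more of a literal 'l' (lazy) (captured); then one of [5c].
`re.split` interleaves the captured-group text with the surrounding fragments.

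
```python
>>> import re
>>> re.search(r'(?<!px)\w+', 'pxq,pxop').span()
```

A negative assertion filters positions out without eating any characters.
Unlike `match`, `search` isn't anchored — it looks for the pattern anywhere in the string.
The match spans [0:3] → 'pxq'.

(0, 3)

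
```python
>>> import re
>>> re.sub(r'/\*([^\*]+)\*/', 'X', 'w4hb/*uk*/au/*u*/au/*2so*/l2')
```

`sub` substitutes 'X' at each match site.

'w4hbXauXauXl2'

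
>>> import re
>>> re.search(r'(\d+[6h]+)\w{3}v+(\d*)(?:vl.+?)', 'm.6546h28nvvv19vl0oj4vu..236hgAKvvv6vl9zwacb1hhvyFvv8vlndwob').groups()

This matches one or more of a digit, then one or more of one of [6h] (captured); then exactly 3 of a word character, then one or more of a literal 'v'; then zero or more of a digit (captured); then the literal 'vl', then one or more of any character (lazy) (non-capturing group).
A `+?`/`*?`/`{m,n}?` starts at its minimum and grows only as far as needed for what follows to match.
Unlike `match`, `search` isn't anchored — it looks for the pattern anywhere in the string.
The match spans [2:18] → '6546h28nvvv19vl0'.
Captured: group 1 = '6546h', group 2 = '19'.

('6546h', '19')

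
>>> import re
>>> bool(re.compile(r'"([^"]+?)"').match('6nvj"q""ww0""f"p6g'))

False

With `match`, the pattern is implicitly anchored at the beginning.
Here position 0 doesn't satisfy it, so the call returns None, and `bool(None)` is False.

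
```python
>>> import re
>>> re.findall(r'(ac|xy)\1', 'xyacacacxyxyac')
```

['ac', 'xy']

A backreference is literal: `\1` must see the identical characters the first group matched.
Scanning left to right: at [2:6] match 'acac', group 1 = 'ac'; at [8:12] match 'xyxy', group 1 = 'xy'.
With a single group, `findall` returns only what that group captured — 2 items.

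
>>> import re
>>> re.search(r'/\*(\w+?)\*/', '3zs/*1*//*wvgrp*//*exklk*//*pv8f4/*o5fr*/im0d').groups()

('1',)

`re.search` tries every starting position until one works.
The match spans [3:8] → '/*1*/'.
Captured: group 1 = '1'.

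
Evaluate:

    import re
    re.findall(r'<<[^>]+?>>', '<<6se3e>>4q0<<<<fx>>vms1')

['<<6se3e>>', '<<<<fx>>']

Scanning left to right: at [0:9] → '<<6se3e>>'; at [12:20] → '<<<<fx>>'.
`findall` yields the raw match text (2 of them) because the pattern has no groups.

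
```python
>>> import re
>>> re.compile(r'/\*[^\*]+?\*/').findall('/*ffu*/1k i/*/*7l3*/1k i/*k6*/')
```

With no groups in the pattern, `findall` gives back each whole match — 3 here.

['/*ffu*/', '/*7l3*/', '/*k6*/']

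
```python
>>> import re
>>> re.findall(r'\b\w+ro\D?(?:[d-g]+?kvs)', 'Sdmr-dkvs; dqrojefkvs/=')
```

This matches a word boundary (`\b`, zero-width); then one or more of a word character; then the literal 'ro', then optionally a non-digit; then one or more of a character in [d-g] (lazy), then the literal 'kvs' (non-capturing group).
Walking the string: at [11:21] → 'dqrojefkvs'.
No capturing groups, so `findall` returns the 1 full match string.

['dqrojefkvs']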